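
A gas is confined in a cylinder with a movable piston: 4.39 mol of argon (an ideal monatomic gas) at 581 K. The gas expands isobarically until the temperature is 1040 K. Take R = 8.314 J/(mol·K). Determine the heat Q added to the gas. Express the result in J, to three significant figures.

Isobaric: W = nRΔT = (4.39)(8.314)(459) = 16753 J.
ΔU = nCᵥΔT with Cᵥ = 3R/2: ΔU = (4.39)(12.47)(459) = 25129 J.
Q = ΔU + W = 25129 + 16753 = 41882 J.

Q ≈ 41900 J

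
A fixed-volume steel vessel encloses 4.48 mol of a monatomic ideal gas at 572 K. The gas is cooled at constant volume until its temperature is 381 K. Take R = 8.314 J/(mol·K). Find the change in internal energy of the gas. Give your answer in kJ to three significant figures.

Constant volume ⇒ W = 0, so Q = ΔU = nCᵥΔT with Cᵥ = 3R/2 = 12.47 J/(mol·K).
ΔU = (4.48)(12.47)(381 − 572) = -10671 J.

ΔU ≈ -10.7 kJ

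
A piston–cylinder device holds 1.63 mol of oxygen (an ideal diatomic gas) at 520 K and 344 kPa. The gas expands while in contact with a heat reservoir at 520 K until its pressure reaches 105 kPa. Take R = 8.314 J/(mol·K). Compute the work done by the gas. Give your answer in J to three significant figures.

W ≈ 8360 J

Isothermal process: W = nRT ln(V₂/V₁) = nRT ln(P₁/P₂).
W = (1.63)(8.314)(520) × ln(344/105)
  = 7047 × ln(3.276) = 7047 × 1.187
W_by_gas = 8362 J.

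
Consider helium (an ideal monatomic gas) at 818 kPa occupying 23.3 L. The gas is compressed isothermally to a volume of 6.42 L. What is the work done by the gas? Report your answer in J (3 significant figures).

Isothermal: W = nRT ln(V₂/V₁) = P₁V₁ ln(V₂/V₁).
P₁V₁ = (818 kPa)(23.3 L) = 19059 J.
W = 19059 × ln(6.42/23.3) = 19059 × -1.289
W_by_gas = -24568 J.

W ≈ -24600 J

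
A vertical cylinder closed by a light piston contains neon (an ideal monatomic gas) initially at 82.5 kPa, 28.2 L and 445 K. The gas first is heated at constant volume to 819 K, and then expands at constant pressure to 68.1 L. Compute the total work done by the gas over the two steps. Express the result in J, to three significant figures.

W_total ≈ 6060 J

Step 1 (isochoric): W = 0 (constant volume).
After step 1: P = 151.8 kPa (V unchanged).
Step 2 (isobaric): W = PΔV = (151.8 kPa)(68.1 − 28.2 L) = 6058 J.
W_total = 0 + 6058 = 6058 J.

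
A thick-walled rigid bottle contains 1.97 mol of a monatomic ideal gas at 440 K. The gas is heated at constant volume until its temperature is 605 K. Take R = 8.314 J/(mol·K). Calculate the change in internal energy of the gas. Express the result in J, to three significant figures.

Constant volume ⇒ W = 0, so Q = ΔU = nCᵥΔT with Cᵥ = 3R/2 = 12.47 J/(mol·K).
ΔU = (1.97)(12.47)(605 − 440) = 4054 J.

ΔU ≈ 4050 J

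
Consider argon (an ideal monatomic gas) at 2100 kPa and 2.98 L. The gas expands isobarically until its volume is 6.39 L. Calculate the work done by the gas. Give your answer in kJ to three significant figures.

Isobaric: W = P ΔV.
W = (2100 kPa)(6.39 − 2.98 L) = (2100)(3.41) = 7161 J.

W ≈ 7.16 kJ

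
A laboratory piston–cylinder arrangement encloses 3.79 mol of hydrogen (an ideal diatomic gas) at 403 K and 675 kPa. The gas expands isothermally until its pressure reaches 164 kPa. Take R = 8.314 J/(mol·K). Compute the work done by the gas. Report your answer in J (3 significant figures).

W ≈ 18000 J

Isothermal process: W = nRT ln(V₂/V₁) = nRT ln(P₁/P₂).
W = (3.79)(8.314)(403) × ln(675/164)
  = 12699 × ln(4.116) = 12699 × 1.415
W_by_gas = 17967 J.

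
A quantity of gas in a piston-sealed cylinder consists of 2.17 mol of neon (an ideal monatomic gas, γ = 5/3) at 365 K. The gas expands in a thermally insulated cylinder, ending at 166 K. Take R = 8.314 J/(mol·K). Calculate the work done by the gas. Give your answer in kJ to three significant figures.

W ≈ 5.39 kJ

Adiabatic ⇒ Q = 0, so W_by = −ΔU = nCᵥ(T₁ − T₂).
Cᵥ = 3R/2 = 12.47 J/(mol·K).
W = (2.17)(12.47)(365 − 166) = 5385 J.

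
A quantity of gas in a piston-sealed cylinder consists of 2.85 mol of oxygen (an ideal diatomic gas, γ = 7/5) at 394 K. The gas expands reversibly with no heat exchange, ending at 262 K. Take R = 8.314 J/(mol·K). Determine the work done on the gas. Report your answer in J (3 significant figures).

W ≈ -7820 J

Adiabatic ⇒ Q = 0, so W_by = −ΔU = nCᵥ(T₁ − T₂).
Cᵥ = 5R/2 = 20.79 J/(mol·K).
W = (2.85)(20.79)(394 − 262) = 7819 J.
Work on gas = −W_by = -7819 J.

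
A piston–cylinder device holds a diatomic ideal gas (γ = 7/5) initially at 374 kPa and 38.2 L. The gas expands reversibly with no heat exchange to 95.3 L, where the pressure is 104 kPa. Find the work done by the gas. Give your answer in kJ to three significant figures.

W ≈ 10.9 kJ

Adiabatic: W = (P₁V₁ − P₂V₂)/(γ − 1) with γ = 7/5.
P₁V₁ = 14287 J, P₂V₂ = 9911 J.
W = (14287 − 9911) / 0.4 = 10939 J.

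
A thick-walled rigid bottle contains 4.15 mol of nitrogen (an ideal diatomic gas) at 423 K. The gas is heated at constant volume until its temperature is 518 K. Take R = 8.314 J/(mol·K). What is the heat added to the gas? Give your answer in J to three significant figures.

Q ≈ 8190 J

Constant volume ⇒ W = 0, so Q = ΔU = nCᵥΔT with Cᵥ = 5R/2 = 20.79 J/(mol·K).
ΔU = (4.15)(20.79)(518 − 423) = 8194 J.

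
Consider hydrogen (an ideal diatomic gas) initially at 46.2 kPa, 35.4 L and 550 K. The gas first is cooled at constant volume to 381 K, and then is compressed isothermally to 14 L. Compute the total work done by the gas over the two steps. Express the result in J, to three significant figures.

Step 1 (isochoric): W = 0 (constant volume).
After step 1: P = 32 kPa (V unchanged).
Step 2 (isothermal): W = P₁V₁ ln(V₂/V₁) = (1133) ln(14/35.4) = -1051 J.
W_total = 0 − 1051 = -1051 J.

W_total ≈ -1050 J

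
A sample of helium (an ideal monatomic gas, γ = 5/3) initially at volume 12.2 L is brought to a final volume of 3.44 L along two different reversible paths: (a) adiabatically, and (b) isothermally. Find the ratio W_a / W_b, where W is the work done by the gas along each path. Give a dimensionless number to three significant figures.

Path (a) adiabatic: W = P₁V₁(1 − (V₁/V₂)^(γ−1))/(γ−1) → W_a/(P₁V₁) = -1.988.
Path (b) isothermal: W = P₁V₁ ln(V₂/V₁) → W_b/(P₁V₁) = -1.266.
W_a / W_b = -1.988 / -1.266 = 1.571.

W_a / W_b ≈ 1.57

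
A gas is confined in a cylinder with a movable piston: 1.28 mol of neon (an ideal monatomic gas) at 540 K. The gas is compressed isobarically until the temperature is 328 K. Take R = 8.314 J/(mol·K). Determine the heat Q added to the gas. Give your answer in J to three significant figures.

Q ≈ -5640 J

Isobaric: W = nRΔT = (1.28)(8.314)(-212) = -2256 J.
ΔU = nCᵥΔT with Cᵥ = 3R/2: ΔU = (1.28)(12.47)(-212) = -3384 J.
Q = ΔU + W = -3384 − 2256 = -5640 J.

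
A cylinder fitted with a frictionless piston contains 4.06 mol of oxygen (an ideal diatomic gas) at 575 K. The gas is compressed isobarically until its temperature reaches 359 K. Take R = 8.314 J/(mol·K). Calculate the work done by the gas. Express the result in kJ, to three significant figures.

W ≈ -7.29 kJ

Isobaric: W = P ΔV = nR ΔT.
W = (4.06)(8.314)(359 − 575) = -7291 J.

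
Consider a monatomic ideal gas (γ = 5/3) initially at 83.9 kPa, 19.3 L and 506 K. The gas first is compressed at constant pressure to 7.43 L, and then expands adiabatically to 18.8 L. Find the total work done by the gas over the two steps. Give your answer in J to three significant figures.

Step 1 (isobaric): W = PΔV = (83.9 kPa)(7.43 − 19.3 L) = -995.9 J.
After step 1: P = 83.9 kPa, V = 7.43 L, T = 194.8 K.
Step 2 (adiabatic): W = (P₁V₁ − P₂V₂)/(γ−1) = (623.4 − 335.7)/0.667 = 431.5 J.
W_total = -995.9 + 431.5 = -564.4 J.

W_total ≈ -564 J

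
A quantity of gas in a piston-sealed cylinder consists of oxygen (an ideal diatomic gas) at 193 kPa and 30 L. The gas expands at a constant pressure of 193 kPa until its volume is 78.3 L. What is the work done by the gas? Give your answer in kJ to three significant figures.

W ≈ 9.32 kJ

Isobaric: W = P ΔV.
W = (193 kPa)(78.3 − 30 L) = (193)(48.3) = 9322 J.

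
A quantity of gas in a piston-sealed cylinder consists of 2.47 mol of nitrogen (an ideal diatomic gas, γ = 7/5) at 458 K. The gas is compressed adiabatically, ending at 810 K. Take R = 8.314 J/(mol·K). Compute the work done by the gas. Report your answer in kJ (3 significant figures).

Adiabatic ⇒ Q = 0, so W_by = −ΔU = nCᵥ(T₁ − T₂).
Cᵥ = 5R/2 = 20.79 J/(mol·K).
W = (2.47)(20.79)(458 − 810) = -18071 J.

W ≈ -18.1 kJ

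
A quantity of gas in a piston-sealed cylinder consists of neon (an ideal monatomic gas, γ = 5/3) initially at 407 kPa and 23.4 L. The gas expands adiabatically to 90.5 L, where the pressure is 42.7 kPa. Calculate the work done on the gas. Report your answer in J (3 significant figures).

W ≈ -8490 J

Adiabatic: W = (P₁V₁ − P₂V₂)/(γ − 1) with γ = 5/3.
P₁V₁ = 9524 J, P₂V₂ = 3864 J.
W = (9524 − 3864) / 0.6667 = 8489 J.
Work on gas = −W_by = -8489 J.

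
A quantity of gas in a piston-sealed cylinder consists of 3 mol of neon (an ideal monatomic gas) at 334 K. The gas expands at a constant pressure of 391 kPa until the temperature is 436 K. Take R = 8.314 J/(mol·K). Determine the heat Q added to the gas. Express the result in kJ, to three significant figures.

Isobaric: W = nRΔT = (3)(8.314)(102) = 2544 J.
ΔU = nCᵥΔT with Cᵥ = 3R/2: ΔU = (3)(12.47)(102) = 3816 J.
Q = ΔU + W = 3816 + 2544 = 6360 J.

Q ≈ 6.36 kJ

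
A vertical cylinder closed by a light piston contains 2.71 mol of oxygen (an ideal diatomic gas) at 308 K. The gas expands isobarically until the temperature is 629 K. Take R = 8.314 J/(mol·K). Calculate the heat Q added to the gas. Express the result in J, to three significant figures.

Isobaric: W = nRΔT = (2.71)(8.314)(321) = 7232 J.
ΔU = nCᵥΔT with Cᵥ = 5R/2: ΔU = (2.71)(20.79)(321) = 18081 J.
Q = ΔU + W = 18081 + 7232 = 25314 J.

Q ≈ 25300 J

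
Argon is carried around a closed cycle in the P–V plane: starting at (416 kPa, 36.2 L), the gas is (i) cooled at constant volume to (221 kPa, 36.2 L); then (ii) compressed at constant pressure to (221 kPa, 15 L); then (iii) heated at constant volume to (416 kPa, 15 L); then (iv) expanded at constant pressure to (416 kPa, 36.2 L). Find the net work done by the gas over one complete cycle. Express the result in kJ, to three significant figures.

W_net ≈ 4.13 kJ

Constant-volume legs do no work.
W(ii) = (221)(15 − 36.2) = -4685 J; W(iv) = (416)(36.2 − 15) = 8819 J.
W_net = -4685 + 8819 = 4134 J (the clockwise enclosed area).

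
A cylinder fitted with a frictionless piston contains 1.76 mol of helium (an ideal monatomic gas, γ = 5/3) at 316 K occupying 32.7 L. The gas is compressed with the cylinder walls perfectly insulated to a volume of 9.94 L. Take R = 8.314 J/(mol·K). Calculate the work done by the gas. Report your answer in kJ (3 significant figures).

Adiabatic: TV^(γ−1) = const with γ = 5/3.
T₂ = T₁ (V₁/V₂)^(γ−1) = 316 × (32.7/9.94)^0.667 = 316 × 2.212 = 699 K.
W_by = nCᵥ(T₁ − T₂) = (1.76)(12.47)(316 − 699) = -8406 J.

W ≈ -8.41 kJ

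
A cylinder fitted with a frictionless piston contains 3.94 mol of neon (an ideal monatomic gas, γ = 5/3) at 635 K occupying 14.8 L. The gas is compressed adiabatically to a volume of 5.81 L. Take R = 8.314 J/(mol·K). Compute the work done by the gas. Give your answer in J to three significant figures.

Adiabatic: TV^(γ−1) = const with γ = 5/3.
T₂ = T₁ (V₁/V₂)^(γ−1) = 635 × (14.8/5.81)^0.667 = 635 × 1.865 = 1184 K.
W_by = nCᵥ(T₁ − T₂) = (3.94)(12.47)(635 − 1184) = -26995 J.

W ≈ -27000 J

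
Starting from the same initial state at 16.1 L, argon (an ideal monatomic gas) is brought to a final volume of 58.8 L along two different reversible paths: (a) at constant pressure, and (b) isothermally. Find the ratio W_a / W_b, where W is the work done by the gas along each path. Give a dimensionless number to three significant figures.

Path (a) isobaric: W = P₁(V₂ − V₁) → W_a/(P₁V₁) = 2.652.
Path (b) isothermal: W = P₁V₁ ln(V₂/V₁) → W_b/(P₁V₁) = 1.295.
W_a / W_b = 2.652 / 1.295 = 2.048.

W_a / W_b ≈ 2.05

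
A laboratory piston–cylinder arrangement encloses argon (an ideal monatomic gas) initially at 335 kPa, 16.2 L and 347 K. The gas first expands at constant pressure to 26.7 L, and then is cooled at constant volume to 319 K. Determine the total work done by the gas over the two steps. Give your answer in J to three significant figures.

Step 1 (isobaric): W = PΔV = (335 kPa)(26.7 − 16.2 L) = 3518 J.
Step 2 (isochoric): W = 0 (constant volume).
W_total = 3518 + 0 = 3518 J.

W_total ≈ 3520 J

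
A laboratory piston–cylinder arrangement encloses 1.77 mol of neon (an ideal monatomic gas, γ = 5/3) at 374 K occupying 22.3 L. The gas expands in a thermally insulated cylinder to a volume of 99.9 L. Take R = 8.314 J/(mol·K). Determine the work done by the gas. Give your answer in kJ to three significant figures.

Adiabatic: TV^(γ−1) = const with γ = 5/3.
T₂ = T₁ (V₁/V₂)^(γ−1) = 374 × (22.3/99.9)^0.667 = 374 × 0.368 = 137.6 K.
W_by = nCᵥ(T₁ − T₂) = (1.77)(12.47)(374 − 137.6) = 5218 J.

W ≈ 5.22 kJ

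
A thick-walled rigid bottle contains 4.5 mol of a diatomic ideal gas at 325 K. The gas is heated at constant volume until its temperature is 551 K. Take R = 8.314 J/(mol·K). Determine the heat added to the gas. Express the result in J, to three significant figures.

Q ≈ 21100 J

Constant volume ⇒ W = 0, so Q = ΔU = nCᵥΔT with Cᵥ = 5R/2 = 20.79 J/(mol·K).
ΔU = (4.5)(20.79)(551 − 325) = 21138 J.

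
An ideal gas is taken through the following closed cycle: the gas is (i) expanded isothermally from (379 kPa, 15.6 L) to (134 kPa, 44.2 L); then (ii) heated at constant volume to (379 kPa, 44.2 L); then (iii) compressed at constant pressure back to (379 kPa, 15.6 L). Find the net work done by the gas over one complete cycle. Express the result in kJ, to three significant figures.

Leg (i): W = PᵢVᵢ ln(V_f/Vᵢ) = (5912) ln(44.2/15.6) = 6157 J.
Leg (ii): W = 0.
Leg (iii): W = PΔV = (379)(15.6 − 44.2) = -10839 J.
W_net = 6157 − 10839 = -4682 J.

W_net ≈ -4.68 kJ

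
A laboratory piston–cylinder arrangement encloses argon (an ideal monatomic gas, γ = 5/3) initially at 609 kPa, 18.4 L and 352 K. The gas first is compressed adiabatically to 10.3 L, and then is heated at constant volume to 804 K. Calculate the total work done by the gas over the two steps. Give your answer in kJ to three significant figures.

Step 1 (adiabatic): W = (P₁V₁ − P₂V₂)/(γ−1) = (11206 − 16498)/0.667 = -7938 J.
Step 2 (isochoric): W = 0 (constant volume).
W_total = -7938 + 0 = -7938 J.

W_total ≈ -7.94 kJ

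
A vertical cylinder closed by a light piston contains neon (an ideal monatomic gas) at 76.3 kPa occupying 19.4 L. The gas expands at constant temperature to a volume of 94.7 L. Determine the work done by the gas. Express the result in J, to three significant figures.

Isothermal: W = nRT ln(V₂/V₁) = P₁V₁ ln(V₂/V₁).
P₁V₁ = (76.3 kPa)(19.4 L) = 1480 J.
W = 1480 × ln(94.7/19.4) = 1480 × 1.585
W_by_gas = 2347 J.

W ≈ 2350 J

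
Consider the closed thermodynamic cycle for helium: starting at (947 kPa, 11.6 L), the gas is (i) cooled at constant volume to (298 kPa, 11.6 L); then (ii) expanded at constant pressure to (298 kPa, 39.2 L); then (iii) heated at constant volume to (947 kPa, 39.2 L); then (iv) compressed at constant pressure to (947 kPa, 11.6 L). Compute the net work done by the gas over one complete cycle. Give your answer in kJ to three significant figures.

W_net ≈ -17.9 kJ

Constant-volume legs do no work.
W(ii) = (298)(39.2 − 11.6) = 8225 J; W(iv) = (947)(11.6 − 39.2) = -26137 J.
W_net = 8225 − 26137 = -17912 J (the counter-clockwise enclosed area).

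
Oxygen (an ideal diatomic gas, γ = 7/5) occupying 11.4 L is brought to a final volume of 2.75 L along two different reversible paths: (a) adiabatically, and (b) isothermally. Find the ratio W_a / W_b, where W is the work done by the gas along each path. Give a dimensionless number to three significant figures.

Path (a) adiabatic: W = P₁V₁(1 − (V₁/V₂)^(γ−1))/(γ−1) → W_a/(P₁V₁) = -1.915.
Path (b) isothermal: W = P₁V₁ ln(V₂/V₁) → W_b/(P₁V₁) = -1.422.
W_a / W_b = -1.915 / -1.422 = 1.347.

W_a / W_b ≈ 1.35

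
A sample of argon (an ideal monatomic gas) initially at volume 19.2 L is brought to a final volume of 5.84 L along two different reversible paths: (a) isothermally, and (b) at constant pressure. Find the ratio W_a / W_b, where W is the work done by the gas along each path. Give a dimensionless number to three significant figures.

Path (a) isothermal: W = P₁V₁ ln(V₂/V₁) → W_a/(P₁V₁) = -1.19.
Path (b) isobaric: W = P₁(V₂ − V₁) → W_b/(P₁V₁) = -0.6958.
W_a / W_b = -1.19 / -0.6958 = 1.71.

W_a / W_b ≈ 1.71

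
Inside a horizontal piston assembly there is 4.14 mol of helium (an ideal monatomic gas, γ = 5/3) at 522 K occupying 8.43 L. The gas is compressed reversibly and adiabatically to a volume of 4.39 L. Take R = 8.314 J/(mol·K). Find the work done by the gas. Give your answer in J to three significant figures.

W ≈ -14700 J

Adiabatic: TV^(γ−1) = const with γ = 5/3.
T₂ = T₁ (V₁/V₂)^(γ−1) = 522 × (8.43/4.39)^0.667 = 522 × 1.545 = 806.5 K.
W_by = nCᵥ(T₁ − T₂) = (4.14)(12.47)(522 − 806.5) = -14686 J.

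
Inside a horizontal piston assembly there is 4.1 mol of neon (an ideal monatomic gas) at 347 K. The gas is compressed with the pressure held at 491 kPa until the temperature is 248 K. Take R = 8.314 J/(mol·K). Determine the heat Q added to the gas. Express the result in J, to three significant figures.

Q ≈ -8440 J

Isobaric: W = nRΔT = (4.1)(8.314)(-99) = -3375 J.
ΔU = nCᵥΔT with Cᵥ = 3R/2: ΔU = (4.1)(12.47)(-99) = -5062 J.
Q = ΔU + W = -5062 − 3375 = -8437 J.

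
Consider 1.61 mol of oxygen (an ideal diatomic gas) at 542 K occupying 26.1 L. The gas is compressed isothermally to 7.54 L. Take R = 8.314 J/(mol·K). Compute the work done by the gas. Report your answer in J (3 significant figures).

W ≈ -9010 J

Isothermal: W = nRT ln(V₂/V₁).
W = (1.61)(8.314)(542) × ln(7.54/26.1)
  = 7255 × -1.242
W_by_gas = -9009 J.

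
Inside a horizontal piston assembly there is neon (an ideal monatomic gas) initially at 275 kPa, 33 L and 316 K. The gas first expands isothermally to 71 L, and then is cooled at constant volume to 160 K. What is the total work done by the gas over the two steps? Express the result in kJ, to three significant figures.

Step 1 (isothermal): W = P₁V₁ ln(V₂/V₁) = (9075) ln(71/33) = 6953 J.
Step 2 (isochoric): W = 0 (constant volume).
W_total = 6953 + 0 = 6953 J.

W_total ≈ 6.95 kJ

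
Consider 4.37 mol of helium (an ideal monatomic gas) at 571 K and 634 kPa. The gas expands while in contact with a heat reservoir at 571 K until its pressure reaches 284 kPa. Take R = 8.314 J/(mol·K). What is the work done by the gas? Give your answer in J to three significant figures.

Isothermal process: W = nRT ln(V₂/V₁) = nRT ln(P₁/P₂).
W = (4.37)(8.314)(571) × ln(634/284)
  = 20746 × ln(2.232) = 20746 × 0.8031
W_by_gas = 16660 J.

W ≈ 16700 J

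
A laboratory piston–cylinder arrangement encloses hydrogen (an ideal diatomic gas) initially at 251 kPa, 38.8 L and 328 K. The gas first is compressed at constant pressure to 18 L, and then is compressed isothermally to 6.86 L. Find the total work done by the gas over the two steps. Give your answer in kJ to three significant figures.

Step 1 (isobaric): W = PΔV = (251 kPa)(18 − 38.8 L) = -5221 J.
After step 1: P = 251 kPa, V = 18 L, T = 152.2 K.
Step 2 (isothermal): W = P₁V₁ ln(V₂/V₁) = (4518) ln(6.86/18) = -4358 J.
W_total = -5221 − 4358 = -9579 J.

W_total ≈ -9.58 kJ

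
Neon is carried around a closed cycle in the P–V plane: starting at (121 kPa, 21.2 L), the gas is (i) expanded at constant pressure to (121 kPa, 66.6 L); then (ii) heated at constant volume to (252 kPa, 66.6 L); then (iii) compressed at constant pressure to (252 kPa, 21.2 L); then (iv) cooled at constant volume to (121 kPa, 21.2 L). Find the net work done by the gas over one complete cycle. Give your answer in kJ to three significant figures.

W_net ≈ -5.95 kJ

Constant-volume legs do no work.
W(i) = (121)(66.6 − 21.2) = 5493 J; W(iii) = (252)(21.2 − 66.6) = -11441 J.
W_net = 5493 − 11441 = -5947 J (the counter-clockwise enclosed area).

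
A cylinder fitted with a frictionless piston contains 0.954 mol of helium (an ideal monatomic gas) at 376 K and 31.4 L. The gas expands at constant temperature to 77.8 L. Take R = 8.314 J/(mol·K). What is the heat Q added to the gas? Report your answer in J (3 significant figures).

Q ≈ 2710 J

Isothermal ⇒ ΔU = 0, so Q = W = nRT ln(V₂/V₁).
Q = (0.954)(8.314)(376) ln(77.8/31.4) = 2982 × 0.9073 = 2706 J.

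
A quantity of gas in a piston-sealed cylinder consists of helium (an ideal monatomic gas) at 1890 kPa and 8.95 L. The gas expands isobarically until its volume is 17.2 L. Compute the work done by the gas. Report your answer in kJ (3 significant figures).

Isobaric: W = P ΔV.
W = (1890 kPa)(17.2 − 8.95 L) = (1890)(8.25) = 15592 J.

W ≈ 15.6 kJ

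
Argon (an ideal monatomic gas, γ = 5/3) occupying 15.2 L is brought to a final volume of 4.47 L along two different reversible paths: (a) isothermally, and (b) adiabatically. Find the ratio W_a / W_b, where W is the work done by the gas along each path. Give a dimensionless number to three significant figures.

W_a / W_b ≈ 0.647

Path (a) isothermal: W = P₁V₁ ln(V₂/V₁) → W_a/(P₁V₁) = -1.224.
Path (b) adiabatic: W = P₁V₁(1 − (V₁/V₂)^(γ−1))/(γ−1) → W_b/(P₁V₁) = -1.892.
W_a / W_b = -1.224 / -1.892 = 0.6469.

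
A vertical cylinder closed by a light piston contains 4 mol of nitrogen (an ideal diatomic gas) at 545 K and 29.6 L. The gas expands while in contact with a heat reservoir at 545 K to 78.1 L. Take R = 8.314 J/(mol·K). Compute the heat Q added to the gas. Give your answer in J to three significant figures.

Isothermal ⇒ ΔU = 0, so Q = W = nRT ln(V₂/V₁).
Q = (4)(8.314)(545) ln(78.1/29.6) = 18125 × 0.9702 = 17585 J.

Q ≈ 17600 J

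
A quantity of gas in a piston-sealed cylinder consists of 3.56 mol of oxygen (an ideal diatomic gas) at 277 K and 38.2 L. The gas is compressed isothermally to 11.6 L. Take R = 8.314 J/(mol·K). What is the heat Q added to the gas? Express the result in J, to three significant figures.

Q ≈ -9770 J

Isothermal ⇒ ΔU = 0, so Q = W = nRT ln(V₂/V₁).
Q = (3.56)(8.314)(277) ln(11.6/38.2) = 8199 × -1.192 = -9771 J.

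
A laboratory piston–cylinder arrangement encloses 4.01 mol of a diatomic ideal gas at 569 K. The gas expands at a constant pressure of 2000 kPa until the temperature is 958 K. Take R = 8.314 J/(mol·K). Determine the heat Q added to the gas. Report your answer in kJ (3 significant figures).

Q ≈ 45.4 kJ

Isobaric: W = nRΔT = (4.01)(8.314)(389) = 12969 J.
ΔU = nCᵥΔT with Cᵥ = 5R/2: ΔU = (4.01)(20.79)(389) = 32422 J.
Q = ΔU + W = 32422 + 12969 = 45391 J.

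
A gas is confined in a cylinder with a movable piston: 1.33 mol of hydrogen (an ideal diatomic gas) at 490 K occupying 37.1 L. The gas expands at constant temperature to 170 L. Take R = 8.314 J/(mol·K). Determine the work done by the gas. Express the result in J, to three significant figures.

Isothermal: W = nRT ln(V₂/V₁).
W = (1.33)(8.314)(490) × ln(170/37.1)
  = 5418 × 1.522
W_by_gas = 8248 J.

W ≈ 8250 J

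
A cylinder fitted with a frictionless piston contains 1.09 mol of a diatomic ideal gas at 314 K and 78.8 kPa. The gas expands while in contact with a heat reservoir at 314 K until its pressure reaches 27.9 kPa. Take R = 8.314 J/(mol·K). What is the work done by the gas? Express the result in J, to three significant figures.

W ≈ 2950 J

Isothermal process: W = nRT ln(V₂/V₁) = nRT ln(P₁/P₂).
W = (1.09)(8.314)(314) × ln(78.8/27.9)
  = 2846 × ln(2.824) = 2846 × 1.038
W_by_gas = 2954 J.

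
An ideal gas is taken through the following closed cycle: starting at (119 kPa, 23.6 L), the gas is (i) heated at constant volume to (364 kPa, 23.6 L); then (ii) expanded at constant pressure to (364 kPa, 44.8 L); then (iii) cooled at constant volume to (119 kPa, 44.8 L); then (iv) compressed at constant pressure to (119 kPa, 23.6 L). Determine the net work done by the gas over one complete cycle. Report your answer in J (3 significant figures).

Constant-volume legs do no work.
W(ii) = (364)(44.8 − 23.6) = 7717 J; W(iv) = (119)(23.6 − 44.8) = -2523 J.
W_net = 7717 − 2523 = 5194 J (the clockwise enclosed area).

W_net ≈ 5190 J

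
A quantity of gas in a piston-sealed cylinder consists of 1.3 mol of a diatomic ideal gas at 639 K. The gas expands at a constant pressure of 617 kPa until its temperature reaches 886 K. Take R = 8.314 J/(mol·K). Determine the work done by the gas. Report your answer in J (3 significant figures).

W ≈ 2670 J

Isobaric: W = P ΔV = nR ΔT.
W = (1.3)(8.314)(886 − 639) = 2670 J.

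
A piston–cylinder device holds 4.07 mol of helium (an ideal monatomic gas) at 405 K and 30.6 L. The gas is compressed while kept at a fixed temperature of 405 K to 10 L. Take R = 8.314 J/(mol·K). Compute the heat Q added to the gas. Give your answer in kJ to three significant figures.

Q ≈ -15.3 kJ

Isothermal ⇒ ΔU = 0, so Q = W = nRT ln(V₂/V₁).
Q = (4.07)(8.314)(405) ln(10/30.6) = 13704 × -1.118 = -15327 J.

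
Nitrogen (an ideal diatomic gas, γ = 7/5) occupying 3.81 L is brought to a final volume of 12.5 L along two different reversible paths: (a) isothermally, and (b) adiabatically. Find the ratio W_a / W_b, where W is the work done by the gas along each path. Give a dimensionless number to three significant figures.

Path (a) isothermal: W = P₁V₁ ln(V₂/V₁) → W_a/(P₁V₁) = 1.188.
Path (b) adiabatic: W = P₁V₁(1 − (V₁/V₂)^(γ−1))/(γ−1) → W_b/(P₁V₁) = 0.9457.
W_a / W_b = 1.188 / 0.9457 = 1.256.

W_a / W_b ≈ 1.26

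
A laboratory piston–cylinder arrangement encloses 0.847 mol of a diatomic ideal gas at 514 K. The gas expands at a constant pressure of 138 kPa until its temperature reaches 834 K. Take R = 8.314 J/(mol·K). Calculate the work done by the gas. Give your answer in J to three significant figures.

Isobaric: W = P ΔV = nR ΔT.
W = (0.847)(8.314)(834 − 514) = 2253 J.

W ≈ 2250 J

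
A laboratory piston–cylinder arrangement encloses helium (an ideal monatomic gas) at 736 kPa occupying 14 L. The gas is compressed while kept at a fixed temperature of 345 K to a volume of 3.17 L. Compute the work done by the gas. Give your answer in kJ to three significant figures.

W ≈ -15.3 kJ

Isothermal: W = nRT ln(V₂/V₁) = P₁V₁ ln(V₂/V₁).
P₁V₁ = (736 kPa)(14 L) = 10304 J.
W = 10304 × ln(3.17/14) = 10304 × -1.485
W_by_gas = -15305 J.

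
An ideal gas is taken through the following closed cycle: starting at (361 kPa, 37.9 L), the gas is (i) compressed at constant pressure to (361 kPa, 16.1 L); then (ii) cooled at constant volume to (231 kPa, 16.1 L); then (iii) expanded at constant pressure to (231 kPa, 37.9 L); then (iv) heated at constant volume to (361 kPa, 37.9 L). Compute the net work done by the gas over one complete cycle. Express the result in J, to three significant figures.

W_net ≈ -2830 J

Constant-volume legs do no work.
W(i) = (361)(16.1 − 37.9) = -7870 J; W(iii) = (231)(37.9 − 16.1) = 5036 J.
W_net = -7870 + 5036 = -2834 J (the counter-clockwise enclosed area).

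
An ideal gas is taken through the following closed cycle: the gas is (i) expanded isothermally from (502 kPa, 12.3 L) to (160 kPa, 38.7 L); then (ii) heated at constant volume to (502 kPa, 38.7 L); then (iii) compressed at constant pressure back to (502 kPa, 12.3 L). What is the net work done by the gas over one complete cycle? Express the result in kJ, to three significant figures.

W_net ≈ -6.18 kJ

Leg (i): W = PᵢVᵢ ln(V_f/Vᵢ) = (6175) ln(38.7/12.3) = 7078 J.
Leg (ii): W = 0.
Leg (iii): W = PΔV = (502)(12.3 − 38.7) = -13253 J.
W_net = 7078 − 13253 = -6175 J.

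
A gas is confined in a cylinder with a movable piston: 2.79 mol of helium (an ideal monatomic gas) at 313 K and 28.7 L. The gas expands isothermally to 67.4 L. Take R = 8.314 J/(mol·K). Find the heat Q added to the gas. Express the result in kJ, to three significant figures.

Isothermal ⇒ ΔU = 0, so Q = W = nRT ln(V₂/V₁).
Q = (2.79)(8.314)(313) ln(67.4/28.7) = 7260 × 0.8537 = 6199 J.

Q ≈ 6.20 kJ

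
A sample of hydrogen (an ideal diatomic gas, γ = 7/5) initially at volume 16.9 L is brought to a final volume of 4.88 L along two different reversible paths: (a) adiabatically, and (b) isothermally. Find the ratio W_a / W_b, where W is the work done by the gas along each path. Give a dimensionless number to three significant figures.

Path (a) adiabatic: W = P₁V₁(1 − (V₁/V₂)^(γ−1))/(γ−1) → W_a/(P₁V₁) = -1.609.
Path (b) isothermal: W = P₁V₁ ln(V₂/V₁) → W_b/(P₁V₁) = -1.242.
W_a / W_b = -1.609 / -1.242 = 1.295.

W_a / W_b ≈ 1.30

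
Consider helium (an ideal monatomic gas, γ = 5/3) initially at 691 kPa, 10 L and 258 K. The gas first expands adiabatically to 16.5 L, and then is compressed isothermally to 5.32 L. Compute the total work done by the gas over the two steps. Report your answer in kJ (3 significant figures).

W_total ≈ -2.66 kJ

Step 1 (adiabatic): W = (P₁V₁ − P₂V₂)/(γ−1) = (6910 − 4949)/0.667 = 2942 J.
After step 1: P = 299.9 kPa, V = 16.5 L, T = 184.8 K.
Step 2 (isothermal): W = P₁V₁ ln(V₂/V₁) = (4949) ln(5.32/16.5) = -5601 J.
W_total = 2942 − 5601 = -2659 J.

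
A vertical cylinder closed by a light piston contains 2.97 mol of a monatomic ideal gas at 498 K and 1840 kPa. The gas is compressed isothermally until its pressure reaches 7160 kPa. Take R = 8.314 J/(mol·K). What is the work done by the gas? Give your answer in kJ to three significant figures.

W ≈ -16.7 kJ

Isothermal process: W = nRT ln(V₂/V₁) = nRT ln(P₁/P₂).
W = (2.97)(8.314)(498) × ln(1840/7160)
  = 12297 × ln(0.257) = 12297 × -1.359
W_by_gas = -16708 J.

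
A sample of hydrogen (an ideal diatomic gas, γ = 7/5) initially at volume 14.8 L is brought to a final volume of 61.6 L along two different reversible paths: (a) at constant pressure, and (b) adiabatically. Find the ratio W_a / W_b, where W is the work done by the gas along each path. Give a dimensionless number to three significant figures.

W_a / W_b ≈ 2.91

Path (a) isobaric: W = P₁(V₂ − V₁) → W_a/(P₁V₁) = 3.162.
Path (b) adiabatic: W = P₁V₁(1 − (V₁/V₂)^(γ−1))/(γ−1) → W_b/(P₁V₁) = 1.087.
W_a / W_b = 3.162 / 1.087 = 2.91.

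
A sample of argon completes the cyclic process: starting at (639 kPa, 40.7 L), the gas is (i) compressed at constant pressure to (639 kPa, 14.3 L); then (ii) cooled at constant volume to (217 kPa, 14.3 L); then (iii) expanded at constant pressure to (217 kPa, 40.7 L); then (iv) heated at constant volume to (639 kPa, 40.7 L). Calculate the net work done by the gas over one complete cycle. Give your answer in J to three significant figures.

Constant-volume legs do no work.
W(i) = (639)(14.3 − 40.7) = -16870 J; W(iii) = (217)(40.7 − 14.3) = 5729 J.
W_net = -16870 + 5729 = -11141 J (the counter-clockwise enclosed area).

W_net ≈ -11100 J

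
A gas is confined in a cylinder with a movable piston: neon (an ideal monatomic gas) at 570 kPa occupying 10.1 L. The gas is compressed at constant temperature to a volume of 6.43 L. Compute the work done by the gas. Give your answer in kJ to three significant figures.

Isothermal: W = nRT ln(V₂/V₁) = P₁V₁ ln(V₂/V₁).
P₁V₁ = (570 kPa)(10.1 L) = 5757 J.
W = 5757 × ln(6.43/10.1) = 5757 × -0.4516
W_by_gas = -2600 J.

W ≈ -2.60 kJ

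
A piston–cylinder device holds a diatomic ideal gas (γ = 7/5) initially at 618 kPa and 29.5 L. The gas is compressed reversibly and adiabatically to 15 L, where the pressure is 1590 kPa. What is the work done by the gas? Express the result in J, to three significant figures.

Adiabatic: W = (P₁V₁ − P₂V₂)/(γ − 1) with γ = 7/5.
P₁V₁ = 18231 J, P₂V₂ = 23850 J.
W = (18231 − 23850) / 0.4 = -14048 J.

W ≈ -14000 J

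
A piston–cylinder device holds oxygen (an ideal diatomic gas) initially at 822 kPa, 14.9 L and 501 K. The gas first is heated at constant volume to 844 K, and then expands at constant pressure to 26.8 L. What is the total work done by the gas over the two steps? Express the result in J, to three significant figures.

W_total ≈ 16500 J

Step 1 (isochoric): W = 0 (constant volume).
After step 1: P = 1385 kPa (V unchanged).
Step 2 (isobaric): W = PΔV = (1385 kPa)(26.8 − 14.9 L) = 16479 J.
W_total = 0 + 16479 = 16479 J.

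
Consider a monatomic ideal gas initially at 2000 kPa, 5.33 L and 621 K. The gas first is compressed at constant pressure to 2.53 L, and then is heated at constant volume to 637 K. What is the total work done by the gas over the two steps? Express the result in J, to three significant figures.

Step 1 (isobaric): W = PΔV = (2000 kPa)(2.53 − 5.33 L) = -5600 J.
Step 2 (isochoric): W = 0 (constant volume).
W_total = -5600 + 0 = -5600 J.

W_total ≈ -5600 J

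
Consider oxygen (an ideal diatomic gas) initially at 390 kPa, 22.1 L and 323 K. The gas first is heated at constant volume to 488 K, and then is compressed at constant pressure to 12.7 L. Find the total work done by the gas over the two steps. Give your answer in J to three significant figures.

Step 1 (isochoric): W = 0 (constant volume).
After step 1: P = 589.2 kPa (V unchanged).
Step 2 (isobaric): W = PΔV = (589.2 kPa)(12.7 − 22.1 L) = -5539 J.
W_total = 0 − 5539 = -5539 J.

W_total ≈ -5540 J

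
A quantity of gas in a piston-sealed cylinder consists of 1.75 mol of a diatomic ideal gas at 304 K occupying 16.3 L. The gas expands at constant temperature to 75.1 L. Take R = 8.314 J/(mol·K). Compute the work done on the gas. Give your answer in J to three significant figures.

Isothermal: W = nRT ln(V₂/V₁).
W = (1.75)(8.314)(304) × ln(75.1/16.3)
  = 4423 × 1.528
W_by_gas = 6757 J; work on gas = −W_by = -6757 J.

W ≈ -6760 J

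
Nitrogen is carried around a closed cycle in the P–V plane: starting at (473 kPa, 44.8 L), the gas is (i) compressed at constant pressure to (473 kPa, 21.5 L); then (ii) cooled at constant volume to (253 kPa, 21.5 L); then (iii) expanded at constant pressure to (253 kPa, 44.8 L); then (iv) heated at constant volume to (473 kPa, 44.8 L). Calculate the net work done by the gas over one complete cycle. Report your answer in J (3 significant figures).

Constant-volume legs do no work.
W(i) = (473)(21.5 − 44.8) = -11021 J; W(iii) = (253)(44.8 − 21.5) = 5895 J.
W_net = -11021 + 5895 = -5126 J (the counter-clockwise enclosed area).

W_net ≈ -5130 J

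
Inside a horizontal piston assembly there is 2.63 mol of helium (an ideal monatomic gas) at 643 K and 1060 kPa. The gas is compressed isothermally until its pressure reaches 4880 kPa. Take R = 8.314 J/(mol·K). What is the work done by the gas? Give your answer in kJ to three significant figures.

W ≈ -21.5 kJ

Isothermal process: W = nRT ln(V₂/V₁) = nRT ln(P₁/P₂).
W = (2.63)(8.314)(643) × ln(1060/4880)
  = 14060 × ln(0.2172) = 14060 × -1.527
W_by_gas = -21467 J.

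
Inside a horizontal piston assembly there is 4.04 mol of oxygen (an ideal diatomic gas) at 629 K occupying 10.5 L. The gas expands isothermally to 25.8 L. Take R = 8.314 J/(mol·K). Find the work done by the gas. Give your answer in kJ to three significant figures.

Isothermal: W = nRT ln(V₂/V₁).
W = (4.04)(8.314)(629) × ln(25.8/10.5)
  = 21127 × 0.899
W_by_gas = 18993 J.

W ≈ 19.0 kJ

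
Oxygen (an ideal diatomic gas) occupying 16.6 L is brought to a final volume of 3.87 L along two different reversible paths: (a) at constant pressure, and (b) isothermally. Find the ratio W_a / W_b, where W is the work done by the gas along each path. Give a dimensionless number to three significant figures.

Path (a) isobaric: W = P₁(V₂ − V₁) → W_a/(P₁V₁) = -0.7669.
Path (b) isothermal: W = P₁V₁ ln(V₂/V₁) → W_b/(P₁V₁) = -1.456.
W_a / W_b = -0.7669 / -1.456 = 0.5266.

W_a / W_b ≈ 0.527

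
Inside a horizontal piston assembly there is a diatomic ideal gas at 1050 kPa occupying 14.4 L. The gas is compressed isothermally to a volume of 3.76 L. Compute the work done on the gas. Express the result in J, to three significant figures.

Isothermal: W = nRT ln(V₂/V₁) = P₁V₁ ln(V₂/V₁).
P₁V₁ = (1050 kPa)(14.4 L) = 15120 J.
W = 15120 × ln(3.76/14.4) = 15120 × -1.343
W_by_gas = -20303 J; work on gas = −W_by = 20303 J.

W ≈ 20300 J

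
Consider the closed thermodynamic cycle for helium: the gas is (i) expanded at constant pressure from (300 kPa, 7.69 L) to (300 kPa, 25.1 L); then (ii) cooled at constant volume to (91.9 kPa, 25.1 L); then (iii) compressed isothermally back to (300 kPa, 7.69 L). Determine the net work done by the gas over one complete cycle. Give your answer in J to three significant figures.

W_net ≈ 2490 J

Leg (i): W = PΔV = (300)(25.1 − 7.69) = 5223 J.
Leg (ii): W = 0.
Leg (iii): W = PᵢVᵢ ln(V_f/Vᵢ) = (2307) ln(7.69/25.1) = -2729 J.
W_net = 5223 − 2729 = 2494 J.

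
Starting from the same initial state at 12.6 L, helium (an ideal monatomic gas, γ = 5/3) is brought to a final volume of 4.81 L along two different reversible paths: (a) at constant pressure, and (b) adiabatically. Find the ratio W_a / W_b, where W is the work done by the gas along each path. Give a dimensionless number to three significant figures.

Path (a) isobaric: W = P₁(V₂ − V₁) → W_a/(P₁V₁) = -0.6183.
Path (b) adiabatic: W = P₁V₁(1 − (V₁/V₂)^(γ−1))/(γ−1) → W_b/(P₁V₁) = -1.35.
W_a / W_b = -0.6183 / -1.35 = 0.4578.

W_a / W_b ≈ 0.458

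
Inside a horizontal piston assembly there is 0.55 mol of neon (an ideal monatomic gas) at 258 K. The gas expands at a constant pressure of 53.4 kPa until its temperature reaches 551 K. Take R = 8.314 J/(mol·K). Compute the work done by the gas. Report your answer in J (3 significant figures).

W ≈ 1340 J

Isobaric: W = P ΔV = nR ΔT.
W = (0.55)(8.314)(551 − 258) = 1340 J.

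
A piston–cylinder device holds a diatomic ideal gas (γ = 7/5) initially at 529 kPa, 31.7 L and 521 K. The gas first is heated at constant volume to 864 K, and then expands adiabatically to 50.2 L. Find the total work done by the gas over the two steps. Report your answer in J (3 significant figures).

Step 1 (isochoric): W = 0 (constant volume).
After step 1: P = 877.3 kPa (V unchanged).
Step 2 (adiabatic): W = (P₁V₁ − P₂V₂)/(γ−1) = (27809 − 23138)/0.4 = 11677 J.
W_total = 0 + 11677 = 11677 J.

W_total ≈ 11700 J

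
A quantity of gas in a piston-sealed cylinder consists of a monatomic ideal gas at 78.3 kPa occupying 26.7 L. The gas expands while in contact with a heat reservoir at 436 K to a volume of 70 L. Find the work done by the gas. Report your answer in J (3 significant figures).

W ≈ 2010 J

Isothermal: W = nRT ln(V₂/V₁) = P₁V₁ ln(V₂/V₁).
P₁V₁ = (78.3 kPa)(26.7 L) = 2091 J.
W = 2091 × ln(70/26.7) = 2091 × 0.9638
W_by_gas = 2015 J.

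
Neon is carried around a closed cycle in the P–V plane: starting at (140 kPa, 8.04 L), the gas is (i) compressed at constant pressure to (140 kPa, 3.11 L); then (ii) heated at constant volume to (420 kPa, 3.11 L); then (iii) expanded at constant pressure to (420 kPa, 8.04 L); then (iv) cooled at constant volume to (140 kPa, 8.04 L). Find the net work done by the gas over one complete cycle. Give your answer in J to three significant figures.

Constant-volume legs do no work.
W(i) = (140)(3.11 − 8.04) = -690.2 J; W(iii) = (420)(8.04 − 3.11) = 2071 J.
W_net = -690.2 + 2071 = 1380 J (the clockwise enclosed area).

W_net ≈ 1380 J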